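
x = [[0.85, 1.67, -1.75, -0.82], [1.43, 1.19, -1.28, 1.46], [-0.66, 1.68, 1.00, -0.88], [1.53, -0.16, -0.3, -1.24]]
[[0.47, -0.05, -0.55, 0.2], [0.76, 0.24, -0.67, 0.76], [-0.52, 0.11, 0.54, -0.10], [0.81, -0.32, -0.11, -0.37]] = x@[[0.51, -0.06, -0.08, 0.0], [-0.06, 0.11, 0.03, 0.16], [-0.08, 0.03, 0.35, -0.1], [0.0, 0.16, -0.10, 0.30]]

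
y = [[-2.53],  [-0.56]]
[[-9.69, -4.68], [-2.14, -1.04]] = y @[[3.83,1.85]]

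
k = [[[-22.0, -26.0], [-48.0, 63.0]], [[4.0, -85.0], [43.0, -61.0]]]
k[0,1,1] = 63.0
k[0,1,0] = -48.0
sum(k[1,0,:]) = -81.0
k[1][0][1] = -85.0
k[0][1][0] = -48.0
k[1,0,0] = 4.0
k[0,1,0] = -48.0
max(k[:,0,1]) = -26.0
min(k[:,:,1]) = -85.0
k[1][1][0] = 43.0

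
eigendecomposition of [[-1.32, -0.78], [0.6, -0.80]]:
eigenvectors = [[0.75+0.00j, 0.75-0.00j],  [-0.25-0.61j, (-0.25+0.61j)]]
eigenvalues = [(-1.06+0.63j), (-1.06-0.63j)]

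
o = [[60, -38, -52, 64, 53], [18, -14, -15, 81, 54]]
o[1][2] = -15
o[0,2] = -52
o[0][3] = 64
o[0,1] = -38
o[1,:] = [18, -14, -15, 81, 54]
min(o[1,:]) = -15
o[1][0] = 18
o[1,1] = -14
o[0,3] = 64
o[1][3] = 81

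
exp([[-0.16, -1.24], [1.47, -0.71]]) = [[0.29, -0.59],[0.70, 0.03]]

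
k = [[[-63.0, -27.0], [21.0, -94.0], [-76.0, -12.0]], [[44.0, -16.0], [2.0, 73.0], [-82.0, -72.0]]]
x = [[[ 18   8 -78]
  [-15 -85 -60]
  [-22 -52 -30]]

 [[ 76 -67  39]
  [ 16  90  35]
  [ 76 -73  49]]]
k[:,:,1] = [[-27.0, -94.0, -12.0], [-16.0, 73.0, -72.0]]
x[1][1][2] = 35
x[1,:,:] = [[76, -67, 39], [16, 90, 35], [76, -73, 49]]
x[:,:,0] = [[18, -15, -22], [76, 16, 76]]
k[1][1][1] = 73.0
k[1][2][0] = -82.0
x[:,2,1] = [-52, -73]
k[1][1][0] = 2.0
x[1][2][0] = 76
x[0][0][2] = -78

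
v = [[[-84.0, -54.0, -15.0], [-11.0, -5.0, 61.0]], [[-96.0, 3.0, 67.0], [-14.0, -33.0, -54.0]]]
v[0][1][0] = -11.0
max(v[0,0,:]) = -15.0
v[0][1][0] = -11.0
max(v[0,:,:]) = 61.0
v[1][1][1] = -33.0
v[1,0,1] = 3.0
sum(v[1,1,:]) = -101.0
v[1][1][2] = -54.0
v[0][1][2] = 61.0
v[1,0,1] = 3.0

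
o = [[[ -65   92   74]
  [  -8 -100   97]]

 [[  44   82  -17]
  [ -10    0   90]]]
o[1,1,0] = -10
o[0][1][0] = -8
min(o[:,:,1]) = -100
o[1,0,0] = 44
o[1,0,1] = 82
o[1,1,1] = 0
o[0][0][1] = 92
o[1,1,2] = 90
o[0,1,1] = -100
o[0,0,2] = 74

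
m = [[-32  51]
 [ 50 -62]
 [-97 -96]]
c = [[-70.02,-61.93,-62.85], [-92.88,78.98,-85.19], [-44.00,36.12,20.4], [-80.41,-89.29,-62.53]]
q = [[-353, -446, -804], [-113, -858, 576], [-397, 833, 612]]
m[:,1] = [51, -62, -96]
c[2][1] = 36.12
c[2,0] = -44.0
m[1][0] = 50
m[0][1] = 51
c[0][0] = -70.02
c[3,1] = -89.29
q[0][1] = -446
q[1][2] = 576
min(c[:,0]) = -92.88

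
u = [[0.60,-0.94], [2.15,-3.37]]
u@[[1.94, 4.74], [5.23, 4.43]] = [[-3.75, -1.32], [-13.45, -4.74]]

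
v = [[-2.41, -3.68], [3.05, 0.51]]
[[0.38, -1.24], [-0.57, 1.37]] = v @ [[-0.19,0.44], [0.02,0.05]]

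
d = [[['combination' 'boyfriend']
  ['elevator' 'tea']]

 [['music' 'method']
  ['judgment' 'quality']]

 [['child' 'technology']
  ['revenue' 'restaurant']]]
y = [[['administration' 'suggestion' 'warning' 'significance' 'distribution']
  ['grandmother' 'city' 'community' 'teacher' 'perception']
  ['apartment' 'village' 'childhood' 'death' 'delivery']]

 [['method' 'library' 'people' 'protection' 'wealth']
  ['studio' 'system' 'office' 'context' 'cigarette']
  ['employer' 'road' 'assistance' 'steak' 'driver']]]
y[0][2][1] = 'village'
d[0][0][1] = 'boyfriend'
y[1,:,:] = [['method', 'library', 'people', 'protection', 'wealth'], ['studio', 'system', 'office', 'context', 'cigarette'], ['employer', 'road', 'assistance', 'steak', 'driver']]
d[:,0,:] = [['combination', 'boyfriend'], ['music', 'method'], ['child', 'technology']]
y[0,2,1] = 'village'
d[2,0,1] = 'technology'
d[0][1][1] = 'tea'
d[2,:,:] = [['child', 'technology'], ['revenue', 'restaurant']]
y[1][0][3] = 'protection'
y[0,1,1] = 'city'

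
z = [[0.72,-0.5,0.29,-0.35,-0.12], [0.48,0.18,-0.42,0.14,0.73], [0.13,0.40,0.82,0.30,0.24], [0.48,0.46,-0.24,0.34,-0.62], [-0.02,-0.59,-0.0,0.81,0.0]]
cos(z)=[[0.92, 0.23, -0.34, 0.24, 0.10], [-0.22, 1.39, 0.17, -0.22, 0.06], [-0.23, -0.17, 0.78, -0.28, -0.15], [-0.37, -0.17, 0.19, 1.28, -0.02], [-0.04, -0.16, -0.03, -0.11, 1.5]]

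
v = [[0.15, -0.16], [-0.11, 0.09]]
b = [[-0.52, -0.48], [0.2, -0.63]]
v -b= [[0.67, 0.32], [-0.31, 0.72]]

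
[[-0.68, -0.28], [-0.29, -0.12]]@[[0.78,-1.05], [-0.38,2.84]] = [[-0.42,-0.08], [-0.18,-0.04]]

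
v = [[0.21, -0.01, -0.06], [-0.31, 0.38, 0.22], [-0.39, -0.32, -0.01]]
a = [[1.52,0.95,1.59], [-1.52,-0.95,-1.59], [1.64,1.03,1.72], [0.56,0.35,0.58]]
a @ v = [[-0.60,  -0.16,  0.1],[0.6,  0.16,  -0.10],[-0.65,  -0.18,  0.11],[-0.22,  -0.06,  0.04]]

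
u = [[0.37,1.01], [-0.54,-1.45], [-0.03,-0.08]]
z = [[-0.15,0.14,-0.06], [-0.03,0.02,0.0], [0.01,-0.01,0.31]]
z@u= [[-0.13,-0.35], [-0.02,-0.06], [-0.00,-0.0]]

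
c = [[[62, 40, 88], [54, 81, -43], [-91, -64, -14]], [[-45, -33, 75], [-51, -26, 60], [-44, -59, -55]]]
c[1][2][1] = -59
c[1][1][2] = 60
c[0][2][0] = -91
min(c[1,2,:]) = -59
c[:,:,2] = [[88, -43, -14], [75, 60, -55]]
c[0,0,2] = 88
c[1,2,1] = -59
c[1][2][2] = -55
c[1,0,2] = 75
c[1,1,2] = 60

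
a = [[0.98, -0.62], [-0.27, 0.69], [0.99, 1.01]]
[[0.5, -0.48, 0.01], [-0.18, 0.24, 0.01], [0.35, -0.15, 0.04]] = a@[[0.45, -0.36, 0.02], [-0.09, 0.2, 0.02]]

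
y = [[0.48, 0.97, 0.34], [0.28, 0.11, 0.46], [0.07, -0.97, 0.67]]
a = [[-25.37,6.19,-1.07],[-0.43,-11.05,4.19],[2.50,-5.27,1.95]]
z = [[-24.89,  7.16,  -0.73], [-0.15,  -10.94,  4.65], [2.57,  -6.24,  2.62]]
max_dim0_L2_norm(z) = 25.02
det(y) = 0.00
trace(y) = 1.26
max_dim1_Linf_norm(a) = 25.37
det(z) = 58.38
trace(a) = -34.47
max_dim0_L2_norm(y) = 1.38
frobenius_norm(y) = 1.73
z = a + y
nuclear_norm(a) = 39.07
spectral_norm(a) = 26.58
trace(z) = -33.21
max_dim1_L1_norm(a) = 32.63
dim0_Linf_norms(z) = [24.89, 10.94, 4.65]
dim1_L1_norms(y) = [1.79, 0.85, 1.71]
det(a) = 24.50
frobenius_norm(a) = 29.34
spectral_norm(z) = 26.55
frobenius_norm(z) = 29.41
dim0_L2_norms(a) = [25.5, 13.72, 4.74]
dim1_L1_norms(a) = [32.63, 15.67, 9.72]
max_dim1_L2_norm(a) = 26.14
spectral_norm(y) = 1.42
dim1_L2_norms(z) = [25.91, 11.89, 7.24]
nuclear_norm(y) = 2.40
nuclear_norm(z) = 39.37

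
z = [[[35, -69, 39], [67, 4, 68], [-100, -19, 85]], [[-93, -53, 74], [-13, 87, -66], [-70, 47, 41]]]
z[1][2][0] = -70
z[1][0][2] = 74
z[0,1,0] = 67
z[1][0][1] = -53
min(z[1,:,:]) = -93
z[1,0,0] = -93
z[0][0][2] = 39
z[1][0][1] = -53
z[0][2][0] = -100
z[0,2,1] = -19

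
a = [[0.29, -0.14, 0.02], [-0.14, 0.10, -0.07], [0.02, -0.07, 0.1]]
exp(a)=[[1.35, -0.17, 0.03], [-0.17, 1.12, -0.08], [0.03, -0.08, 1.11]]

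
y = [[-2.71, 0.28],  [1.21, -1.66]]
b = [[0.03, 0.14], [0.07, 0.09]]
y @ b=[[-0.06, -0.35], [-0.08, 0.02]]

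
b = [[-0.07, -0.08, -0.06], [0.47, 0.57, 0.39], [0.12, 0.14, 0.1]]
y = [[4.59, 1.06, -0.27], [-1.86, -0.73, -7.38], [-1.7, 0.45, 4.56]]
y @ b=[[0.14, 0.2, 0.11], [-1.1, -1.30, -0.91], [0.88, 1.03, 0.73]]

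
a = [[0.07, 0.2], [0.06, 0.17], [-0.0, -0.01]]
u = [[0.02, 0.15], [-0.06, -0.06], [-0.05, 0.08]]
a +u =[[0.09,0.35],  [0.0,0.11],  [-0.05,0.07]]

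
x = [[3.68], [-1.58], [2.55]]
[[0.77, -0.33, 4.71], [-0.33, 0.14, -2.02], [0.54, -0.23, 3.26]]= x @ [[0.21,-0.09,1.28]]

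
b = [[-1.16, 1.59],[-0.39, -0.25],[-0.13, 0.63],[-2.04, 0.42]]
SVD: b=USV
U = [[-0.67, 0.60], [-0.07, -0.35], [-0.16, 0.38], [-0.72, -0.61]]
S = [2.72, 1.21]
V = [[0.84,-0.54], [0.54,0.84]]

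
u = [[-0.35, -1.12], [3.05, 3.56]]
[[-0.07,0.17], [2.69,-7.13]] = u @ [[1.28,  -3.4], [-0.34,  0.91]]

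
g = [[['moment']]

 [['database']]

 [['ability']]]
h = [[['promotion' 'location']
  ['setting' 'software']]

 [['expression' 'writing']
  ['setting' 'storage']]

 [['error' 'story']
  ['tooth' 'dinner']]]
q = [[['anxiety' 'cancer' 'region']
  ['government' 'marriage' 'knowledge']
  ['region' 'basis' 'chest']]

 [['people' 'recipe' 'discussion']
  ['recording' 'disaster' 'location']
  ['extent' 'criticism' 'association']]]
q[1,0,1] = 'recipe'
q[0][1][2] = 'knowledge'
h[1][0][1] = 'writing'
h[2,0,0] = 'error'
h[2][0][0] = 'error'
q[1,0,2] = 'discussion'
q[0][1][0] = 'government'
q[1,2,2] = 'association'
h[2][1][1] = 'dinner'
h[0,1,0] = 'setting'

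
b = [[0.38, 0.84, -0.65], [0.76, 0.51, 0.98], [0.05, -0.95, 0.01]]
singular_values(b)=[1.48, 1.24, 0.47]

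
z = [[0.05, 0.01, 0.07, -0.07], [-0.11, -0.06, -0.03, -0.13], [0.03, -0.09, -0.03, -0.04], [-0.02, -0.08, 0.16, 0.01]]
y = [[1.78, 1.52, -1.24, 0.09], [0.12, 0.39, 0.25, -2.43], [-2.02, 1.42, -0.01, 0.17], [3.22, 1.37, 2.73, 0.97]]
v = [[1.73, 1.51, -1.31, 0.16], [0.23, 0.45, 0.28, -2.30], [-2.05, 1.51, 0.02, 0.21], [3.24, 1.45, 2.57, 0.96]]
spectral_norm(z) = 0.19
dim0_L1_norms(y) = [7.14, 4.7, 4.23, 3.66]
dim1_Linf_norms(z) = [0.07, 0.13, 0.09, 0.16]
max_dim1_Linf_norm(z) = 0.16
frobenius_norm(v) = 6.27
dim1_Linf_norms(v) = [1.73, 2.3, 2.05, 3.24]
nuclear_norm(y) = 11.88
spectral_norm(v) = 4.77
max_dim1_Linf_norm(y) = 3.22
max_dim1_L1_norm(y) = 8.29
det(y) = -62.35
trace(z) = -0.03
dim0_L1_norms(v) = [7.25, 4.92, 4.18, 3.63]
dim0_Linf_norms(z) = [0.11, 0.09, 0.16, 0.13]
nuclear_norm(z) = 0.57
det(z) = 0.00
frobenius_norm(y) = 6.32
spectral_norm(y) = 4.82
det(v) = -61.52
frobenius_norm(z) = 0.30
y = z + v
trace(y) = 3.13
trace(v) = 3.16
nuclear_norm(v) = 11.81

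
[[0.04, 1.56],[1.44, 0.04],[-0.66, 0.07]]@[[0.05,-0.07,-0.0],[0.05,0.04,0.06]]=[[0.08, 0.06, 0.09], [0.07, -0.10, 0.00], [-0.03, 0.05, 0.00]]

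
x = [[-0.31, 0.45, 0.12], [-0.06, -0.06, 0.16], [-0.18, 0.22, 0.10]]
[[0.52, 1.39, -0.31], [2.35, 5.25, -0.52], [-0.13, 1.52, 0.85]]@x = [[-0.19, 0.08, 0.25], [-0.95, 0.63, 1.07], [-0.20, 0.04, 0.31]]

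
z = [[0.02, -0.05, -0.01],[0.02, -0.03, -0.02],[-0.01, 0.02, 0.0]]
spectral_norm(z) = 0.07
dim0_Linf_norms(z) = [0.02, 0.05, 0.02]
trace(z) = -0.01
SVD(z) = [[-0.77, 0.43, 0.47],[-0.56, -0.81, -0.17],[0.30, -0.4, 0.87]] @ diag([0.07077211274938701, 0.013468578100217163, 0.003147294226221004]) @ [[-0.42,0.87,0.27], [-0.26,-0.4,0.88], [-0.87,-0.30,-0.39]]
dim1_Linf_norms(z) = [0.05, 0.03, 0.02]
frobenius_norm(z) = 0.07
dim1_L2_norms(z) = [0.05, 0.04, 0.02]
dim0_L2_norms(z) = [0.03, 0.06, 0.02]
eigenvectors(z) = [[0.76+0.00j, (0.76-0j), (0.84+0j)], [(0.41-0.4j), 0.41+0.40j, (0.33+0j)], [(-0.31+0.01j), -0.31-0.01j, (0.43+0j)]]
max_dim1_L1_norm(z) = 0.08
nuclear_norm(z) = 0.09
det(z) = -0.00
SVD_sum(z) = [[0.02,-0.05,-0.01], [0.02,-0.03,-0.01], [-0.01,0.02,0.01]] + [[-0.00,-0.00,0.01], [0.00,0.00,-0.01], [0.0,0.00,-0.0]] + [[-0.00, -0.00, -0.00], [0.00, 0.00, 0.00], [-0.0, -0.0, -0.00]]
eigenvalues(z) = [(-0+0.03j), (-0-0.03j), (-0+0j)]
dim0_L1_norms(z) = [0.05, 0.1, 0.03]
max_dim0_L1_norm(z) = 0.1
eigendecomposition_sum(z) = [[(0.01+0.01j),(-0.02-0j),-0.00-0.01j], [0.01-0.00j,(-0.01+0.01j),-0.01-0.01j], [(-0-0j),0.01+0.00j,0.00+0.01j]] + [[(0.01-0.01j), (-0.02+0j), -0.00+0.01j], [0.01+0.00j, (-0.01-0.01j), -0.01+0.01j], [-0.00+0.00j, 0.01-0.00j, 0.00-0.01j]] + [[-0.00+0.00j, -0.00+0.00j, -0.00-0.00j], [(-0+0j), -0.00+0.00j, (-0-0j)], [-0.00+0.00j, -0.00+0.00j, -0.00-0.00j]]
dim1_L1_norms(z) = [0.08, 0.07, 0.03]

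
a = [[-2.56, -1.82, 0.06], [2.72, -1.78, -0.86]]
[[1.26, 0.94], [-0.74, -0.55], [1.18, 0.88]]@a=[[-0.67, -3.97, -0.73], [0.40, 2.33, 0.43], [-0.63, -3.71, -0.69]]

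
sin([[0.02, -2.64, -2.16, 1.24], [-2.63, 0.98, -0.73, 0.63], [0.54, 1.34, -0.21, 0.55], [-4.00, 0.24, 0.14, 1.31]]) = [[-3.08, -3.03, -2.20, 1.55], [-2.65, -2.31, -0.84, 0.73], [1.07, -0.49, -2.79, 1.77], [-3.30, -3.64, 1.09, 0.65]]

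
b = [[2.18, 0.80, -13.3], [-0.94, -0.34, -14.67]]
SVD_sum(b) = [[0.53, 0.20, -13.37], [0.57, 0.21, -14.60]] + [[1.65,0.60,0.07],[-1.51,-0.55,-0.07]]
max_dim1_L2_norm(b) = 14.7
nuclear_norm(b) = 22.21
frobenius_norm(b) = 19.96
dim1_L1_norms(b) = [16.28, 15.95]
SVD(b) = [[-0.68, -0.74], [-0.74, 0.68]] @ diag([19.81867452657891, 2.389694543143984]) @ [[-0.04, -0.01, 1.0], [-0.94, -0.34, -0.04]]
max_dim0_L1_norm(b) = 27.97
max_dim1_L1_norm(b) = 16.28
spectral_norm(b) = 19.82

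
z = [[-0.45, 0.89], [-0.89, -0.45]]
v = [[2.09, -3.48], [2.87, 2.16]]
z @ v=[[1.61, 3.49], [-3.15, 2.13]]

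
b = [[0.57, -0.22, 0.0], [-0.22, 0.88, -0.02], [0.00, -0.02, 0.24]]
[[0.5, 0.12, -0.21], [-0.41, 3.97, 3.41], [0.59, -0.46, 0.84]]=b @ [[0.79, 2.14, 1.28], [-0.21, 5.01, 4.28], [2.44, -1.51, 3.86]]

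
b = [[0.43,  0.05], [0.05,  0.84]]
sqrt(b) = [[0.65, 0.03], [0.03, 0.92]]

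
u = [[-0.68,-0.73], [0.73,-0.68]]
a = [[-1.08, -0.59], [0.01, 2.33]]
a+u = [[-1.76,-1.32],[0.74,1.65]]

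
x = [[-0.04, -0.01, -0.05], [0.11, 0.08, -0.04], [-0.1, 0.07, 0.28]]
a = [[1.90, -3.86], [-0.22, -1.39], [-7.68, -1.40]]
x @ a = [[0.31, 0.24], [0.50, -0.48], [-2.36, -0.1]]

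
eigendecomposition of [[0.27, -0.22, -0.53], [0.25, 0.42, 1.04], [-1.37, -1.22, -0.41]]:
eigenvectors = [[(0.76+0j), -0.28+0.12j, -0.28-0.12j], [(-0.58+0j), 0.72+0.00j, (0.72-0j)], [-0.31+0.00j, -0.35+0.52j, -0.35-0.52j]]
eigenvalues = [(0.66+0j), (-0.19+0.8j), (-0.19-0.8j)]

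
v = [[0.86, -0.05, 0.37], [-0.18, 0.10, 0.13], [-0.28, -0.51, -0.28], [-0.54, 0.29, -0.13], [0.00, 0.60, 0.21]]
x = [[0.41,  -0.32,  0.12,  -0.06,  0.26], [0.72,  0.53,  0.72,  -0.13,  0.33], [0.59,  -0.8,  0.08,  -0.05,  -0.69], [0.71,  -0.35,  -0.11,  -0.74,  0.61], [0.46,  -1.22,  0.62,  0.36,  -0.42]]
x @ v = [[0.41, 0.02, 0.14], [0.39, -0.19, 0.22], [0.66, -0.58, -0.05], [1.1, 0.14, 0.47], [0.25, -0.61, -0.3]]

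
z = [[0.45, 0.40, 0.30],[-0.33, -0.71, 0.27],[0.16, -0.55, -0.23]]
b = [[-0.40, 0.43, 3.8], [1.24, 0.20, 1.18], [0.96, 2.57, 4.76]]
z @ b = [[0.6, 1.04, 3.61], [-0.49, 0.41, -0.81], [-0.97, -0.63, -1.14]]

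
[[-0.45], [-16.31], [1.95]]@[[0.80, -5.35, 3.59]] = [[-0.36, 2.41, -1.62],[-13.05, 87.26, -58.55],[1.56, -10.43, 7.00]]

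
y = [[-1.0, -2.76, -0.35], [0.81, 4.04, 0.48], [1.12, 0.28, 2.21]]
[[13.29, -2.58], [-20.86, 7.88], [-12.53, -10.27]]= y @ [[2.47, -6.18], [-4.91, 3.42], [-6.3, -1.95]]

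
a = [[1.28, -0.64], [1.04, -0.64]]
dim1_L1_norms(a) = [1.92, 1.68]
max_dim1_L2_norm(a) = 1.43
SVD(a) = [[-0.76, -0.65], [-0.65, 0.76]] @ diag([1.8795002559402705, 0.08172385160073177]) @ [[-0.88,  0.48], [-0.48,  -0.88]]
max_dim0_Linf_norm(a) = 1.28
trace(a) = 0.64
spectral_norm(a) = 1.88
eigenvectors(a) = [[0.82, 0.4], [0.58, 0.92]]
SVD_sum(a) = [[1.25, -0.69],[1.07, -0.59]] + [[0.03, 0.05],[-0.03, -0.05]]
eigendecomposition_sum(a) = [[1.20,-0.52], [0.85,-0.37]] + [[0.08, -0.12], [0.19, -0.27]]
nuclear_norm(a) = 1.96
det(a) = -0.15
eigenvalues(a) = [0.83, -0.19]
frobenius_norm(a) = 1.88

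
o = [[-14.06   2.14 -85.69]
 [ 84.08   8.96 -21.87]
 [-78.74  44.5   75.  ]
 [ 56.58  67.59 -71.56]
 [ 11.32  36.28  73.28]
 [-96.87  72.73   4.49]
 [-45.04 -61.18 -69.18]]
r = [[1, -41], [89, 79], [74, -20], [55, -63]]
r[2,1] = -20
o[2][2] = 75.0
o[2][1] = 44.5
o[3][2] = -71.56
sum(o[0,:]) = -97.61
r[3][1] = -63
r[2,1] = -20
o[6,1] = -61.18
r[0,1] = -41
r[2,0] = 74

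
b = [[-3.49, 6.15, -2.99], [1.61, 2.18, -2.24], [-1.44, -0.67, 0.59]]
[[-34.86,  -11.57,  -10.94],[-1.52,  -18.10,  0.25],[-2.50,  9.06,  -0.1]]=b @ [[3.27, -3.94, 0.31], [-4.44, -2.97, -2.94], [-1.29, 2.36, -2.75]]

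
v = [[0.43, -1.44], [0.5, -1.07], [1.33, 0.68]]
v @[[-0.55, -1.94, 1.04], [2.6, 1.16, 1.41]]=[[-3.98, -2.50, -1.58], [-3.06, -2.21, -0.99], [1.04, -1.79, 2.34]]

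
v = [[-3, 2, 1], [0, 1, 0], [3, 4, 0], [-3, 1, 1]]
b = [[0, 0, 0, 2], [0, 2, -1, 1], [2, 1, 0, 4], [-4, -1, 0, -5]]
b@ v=[[-6, 2, 2], [-6, -1, 1], [-18, 9, 6], [27, -14, -9]]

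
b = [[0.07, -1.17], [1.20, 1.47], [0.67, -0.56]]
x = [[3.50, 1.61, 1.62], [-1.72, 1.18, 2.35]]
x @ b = [[3.26, -2.64], [2.87, 2.43]]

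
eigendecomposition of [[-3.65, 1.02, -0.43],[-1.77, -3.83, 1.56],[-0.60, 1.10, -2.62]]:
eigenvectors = [[-0.13+0.00j,  (0.68+0j),  (0.68-0j)], [-0.56+0.00j,  (-0.09+0.56j),  -0.09-0.56j], [-0.82+0.00j,  (0.44-0.14j),  0.44+0.14j]]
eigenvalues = [(-1.96+0j), (-4.07+0.94j), (-4.07-0.94j)]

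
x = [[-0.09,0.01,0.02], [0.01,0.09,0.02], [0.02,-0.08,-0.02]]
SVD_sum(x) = [[-0.01, 0.04, 0.01], [-0.02, 0.08, 0.02], [0.02, -0.08, -0.02]] + [[-0.08, -0.03, 0.01],  [0.03, 0.01, -0.00],  [-0.0, -0.00, 0.00]] + [[0.0, -0.00, 0.0],[0.0, -0.0, 0.00],[0.0, -0.00, 0.00]]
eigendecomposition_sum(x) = [[-0.09, 0.01, 0.02], [0.00, -0.0, -0.00], [0.03, -0.00, -0.01]] + [[0.0, 0.00, 0.0],[-0.0, -0.0, -0.00],[0.0, 0.00, 0.00]] + [[-0.0, -0.0, -0.0], [0.01, 0.09, 0.02], [-0.01, -0.08, -0.02]]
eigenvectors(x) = [[-0.96, 0.18, 0.04],[0.02, -0.24, -0.75],[0.28, 0.95, 0.66]]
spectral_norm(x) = 0.13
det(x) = -0.00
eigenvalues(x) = [-0.1, 0.0, 0.07]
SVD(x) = [[-0.30, 0.92, 0.23], [-0.68, -0.38, 0.63], [0.67, 0.04, 0.74]] @ diag([0.12678373676359644, 0.09121415372641455, 0.0024212088371525866]) @ [[0.27, -0.93, -0.26], [-0.95, -0.30, 0.11], [0.18, -0.22, 0.96]]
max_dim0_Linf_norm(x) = 0.09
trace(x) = -0.02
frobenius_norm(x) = 0.16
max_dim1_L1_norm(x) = 0.12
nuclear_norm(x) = 0.22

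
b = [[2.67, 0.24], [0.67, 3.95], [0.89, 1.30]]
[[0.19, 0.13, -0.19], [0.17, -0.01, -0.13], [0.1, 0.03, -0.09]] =b@[[0.07, 0.05, -0.07], [0.03, -0.01, -0.02]]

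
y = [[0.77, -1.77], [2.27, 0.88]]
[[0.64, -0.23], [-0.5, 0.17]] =y@[[-0.07, 0.02], [-0.39, 0.14]]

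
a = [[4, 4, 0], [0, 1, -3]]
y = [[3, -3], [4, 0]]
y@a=[[12, 9, 9], [16, 16, 0]]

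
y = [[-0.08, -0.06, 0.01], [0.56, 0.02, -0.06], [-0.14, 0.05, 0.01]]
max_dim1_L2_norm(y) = 0.56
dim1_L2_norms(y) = [0.1, 0.56, 0.15]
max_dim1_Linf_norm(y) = 0.56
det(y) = -0.00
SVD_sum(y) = [[-0.08, -0.00, 0.01],[0.56, 0.02, -0.06],[-0.14, -0.00, 0.01]] + [[0.0, -0.06, 0.00], [-0.0, 0.0, -0.00], [-0.0, 0.05, -0.00]] + [[-0.00, -0.00, -0.0],[-0.0, -0.0, -0.0],[-0.0, -0.0, -0.0]]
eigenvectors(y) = [[(-0.1+0.27j), (-0.1-0.27j), 0.11+0.00j], [(0.89+0j), (0.89-0j), 0.03+0.00j], [-0.25-0.26j, -0.25+0.26j, 0.99+0.00j]]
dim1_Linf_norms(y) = [0.08, 0.56, 0.14]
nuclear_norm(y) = 0.67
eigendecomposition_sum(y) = [[(-0.04+0.08j), -0.03-0.01j, (0.01-0.01j)], [(0.28+0.03j), 0.01+0.10j, -0.03-0.01j], [-0.07-0.09j, 0.03-0.03j, (0.01+0.01j)]] + [[(-0.04-0.08j), (-0.03+0.01j), 0.01+0.01j],[(0.28-0.03j), (0.01-0.1j), -0.03+0.01j],[(-0.07+0.09j), 0.03+0.03j, (0.01-0.01j)]] + [[(-0+0j), (-0+0j), -0.00-0.00j], [-0.00+0.00j, -0.00+0.00j, (-0-0j)], [(-0+0j), -0.00+0.00j, (-0-0j)]]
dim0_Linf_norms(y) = [0.56, 0.06, 0.06]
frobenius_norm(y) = 0.59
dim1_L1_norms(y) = [0.15, 0.64, 0.2]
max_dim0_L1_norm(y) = 0.78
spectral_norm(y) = 0.59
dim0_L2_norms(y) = [0.58, 0.08, 0.06]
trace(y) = -0.05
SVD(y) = [[-0.14,-0.73,0.67],[0.96,0.06,0.27],[-0.24,0.68,0.69]] @ diag([0.5861903941173351, 0.07921225188783125, 0.0024981984353406807]) @ [[0.99, 0.03, -0.1],[-0.03, 1.00, -0.05],[-0.1, -0.06, -0.99]]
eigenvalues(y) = [(-0.02+0.19j), (-0.02-0.19j), (-0+0j)]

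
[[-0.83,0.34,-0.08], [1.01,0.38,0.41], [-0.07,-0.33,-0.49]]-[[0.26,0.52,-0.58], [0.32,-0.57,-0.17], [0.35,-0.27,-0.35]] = [[-1.09,-0.18,0.50], [0.69,0.95,0.58], [-0.42,-0.06,-0.14]]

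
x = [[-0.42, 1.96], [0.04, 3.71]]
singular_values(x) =[4.2, 0.39]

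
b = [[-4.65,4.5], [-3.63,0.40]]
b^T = [[-4.65, -3.63], [4.50, 0.4]]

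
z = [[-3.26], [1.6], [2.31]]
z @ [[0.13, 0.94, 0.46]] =[[-0.42,  -3.06,  -1.5], [0.21,  1.50,  0.74], [0.30,  2.17,  1.06]]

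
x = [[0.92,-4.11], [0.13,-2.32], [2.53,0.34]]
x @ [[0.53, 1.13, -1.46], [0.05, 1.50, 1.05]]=[[0.28, -5.13, -5.66], [-0.05, -3.33, -2.63], [1.36, 3.37, -3.34]]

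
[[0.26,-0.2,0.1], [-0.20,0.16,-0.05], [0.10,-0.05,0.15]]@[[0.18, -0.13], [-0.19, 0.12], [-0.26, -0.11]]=[[0.06,-0.07], [-0.05,0.05], [-0.01,-0.04]]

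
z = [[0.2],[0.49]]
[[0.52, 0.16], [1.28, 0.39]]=z @ [[2.62, 0.79]]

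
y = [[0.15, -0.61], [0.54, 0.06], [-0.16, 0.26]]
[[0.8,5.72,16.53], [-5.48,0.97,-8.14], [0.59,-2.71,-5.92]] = y @ [[-9.74, 2.77, -11.75], [-3.71, -8.70, -29.99]]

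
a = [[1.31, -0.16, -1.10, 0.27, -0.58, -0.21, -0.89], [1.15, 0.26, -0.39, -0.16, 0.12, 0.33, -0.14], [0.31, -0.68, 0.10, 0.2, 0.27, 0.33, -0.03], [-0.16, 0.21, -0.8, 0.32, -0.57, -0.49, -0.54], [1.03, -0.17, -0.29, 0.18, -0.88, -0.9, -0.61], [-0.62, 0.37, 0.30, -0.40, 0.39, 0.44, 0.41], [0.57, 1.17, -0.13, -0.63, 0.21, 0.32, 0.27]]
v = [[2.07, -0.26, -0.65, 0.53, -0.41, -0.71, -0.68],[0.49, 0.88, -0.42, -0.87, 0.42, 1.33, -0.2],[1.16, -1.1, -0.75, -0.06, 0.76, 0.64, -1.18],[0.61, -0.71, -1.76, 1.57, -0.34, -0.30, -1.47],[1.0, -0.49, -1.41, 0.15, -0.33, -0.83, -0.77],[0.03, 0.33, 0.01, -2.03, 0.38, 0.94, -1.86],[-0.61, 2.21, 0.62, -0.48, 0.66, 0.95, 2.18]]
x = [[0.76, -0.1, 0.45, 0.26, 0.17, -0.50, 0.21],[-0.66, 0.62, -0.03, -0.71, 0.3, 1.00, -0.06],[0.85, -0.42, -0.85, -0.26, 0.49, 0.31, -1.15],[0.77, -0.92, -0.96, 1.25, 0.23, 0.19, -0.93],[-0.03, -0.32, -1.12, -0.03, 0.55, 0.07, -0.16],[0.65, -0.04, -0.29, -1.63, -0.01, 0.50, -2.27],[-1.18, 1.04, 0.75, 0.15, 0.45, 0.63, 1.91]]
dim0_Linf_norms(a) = [1.31, 1.17, 1.1, 0.63, 0.88, 0.9, 0.89]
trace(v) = 6.56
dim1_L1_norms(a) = [4.52, 2.55, 1.92, 3.09, 4.06, 2.93, 3.3]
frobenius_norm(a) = 3.89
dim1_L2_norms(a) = [2.05, 1.31, 0.89, 1.29, 1.78, 1.13, 1.53]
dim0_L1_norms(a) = [5.15, 3.02, 3.11, 2.16, 3.02, 3.02, 2.89]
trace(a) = 1.82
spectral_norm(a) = 3.02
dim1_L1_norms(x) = [2.45, 3.38, 4.33, 5.25, 2.28, 5.39, 6.11]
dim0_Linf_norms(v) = [2.07, 2.21, 1.76, 2.03, 0.76, 1.33, 2.18]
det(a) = -0.00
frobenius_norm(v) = 7.05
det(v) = -18.53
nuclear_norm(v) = 14.89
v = x + a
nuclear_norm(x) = 10.43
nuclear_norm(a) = 7.25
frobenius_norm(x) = 5.42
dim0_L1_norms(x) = [4.9, 3.46, 4.45, 4.29, 2.2, 3.2, 6.69]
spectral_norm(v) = 5.27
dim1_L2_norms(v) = [2.49, 1.98, 2.35, 2.97, 2.15, 2.95, 3.46]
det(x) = -0.00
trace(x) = 4.74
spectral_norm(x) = 4.20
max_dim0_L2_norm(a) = 2.22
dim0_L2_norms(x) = [2.04, 1.61, 1.94, 2.21, 0.96, 1.43, 3.33]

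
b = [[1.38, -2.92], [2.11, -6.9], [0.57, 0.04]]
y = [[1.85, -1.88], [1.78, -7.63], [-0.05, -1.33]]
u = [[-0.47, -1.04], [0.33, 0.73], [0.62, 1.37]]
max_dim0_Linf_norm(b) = 6.9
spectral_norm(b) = 7.90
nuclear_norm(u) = 2.05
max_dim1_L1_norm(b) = 9.01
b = u + y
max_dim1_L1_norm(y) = 9.41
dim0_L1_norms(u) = [1.42, 3.14]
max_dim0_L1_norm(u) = 3.14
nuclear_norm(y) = 9.64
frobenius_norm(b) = 7.93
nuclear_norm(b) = 8.59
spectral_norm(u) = 2.05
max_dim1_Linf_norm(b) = 6.9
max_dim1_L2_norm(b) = 7.22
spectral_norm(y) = 8.26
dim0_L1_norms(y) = [3.68, 10.84]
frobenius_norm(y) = 8.37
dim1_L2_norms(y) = [2.64, 7.83, 1.33]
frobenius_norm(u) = 2.05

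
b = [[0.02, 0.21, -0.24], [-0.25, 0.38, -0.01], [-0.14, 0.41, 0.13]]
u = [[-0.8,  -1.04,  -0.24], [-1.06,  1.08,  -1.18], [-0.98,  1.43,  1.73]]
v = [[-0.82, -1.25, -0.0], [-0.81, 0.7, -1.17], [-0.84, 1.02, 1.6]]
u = b + v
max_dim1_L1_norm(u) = 4.14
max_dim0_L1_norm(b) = 1.0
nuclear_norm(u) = 5.64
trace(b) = 0.53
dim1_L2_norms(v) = [1.49, 1.59, 2.08]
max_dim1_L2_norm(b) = 0.45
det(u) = -5.84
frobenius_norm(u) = 3.39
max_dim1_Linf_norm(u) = 1.73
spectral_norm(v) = 2.13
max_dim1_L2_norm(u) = 2.45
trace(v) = 1.48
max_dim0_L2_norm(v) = 1.98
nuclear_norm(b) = 1.04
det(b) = 0.02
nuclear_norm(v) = 5.13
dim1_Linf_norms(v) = [1.25, 1.17, 1.6]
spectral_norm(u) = 2.53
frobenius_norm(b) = 0.72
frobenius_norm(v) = 3.01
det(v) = -4.75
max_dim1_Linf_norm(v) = 1.6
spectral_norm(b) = 0.65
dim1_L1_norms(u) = [2.08, 3.32, 4.14]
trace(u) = 2.01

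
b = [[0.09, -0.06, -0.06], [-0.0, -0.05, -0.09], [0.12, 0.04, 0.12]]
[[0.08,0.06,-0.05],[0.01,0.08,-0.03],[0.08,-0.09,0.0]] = b @ [[0.64, 0.09, -0.33], [-0.53, -0.07, -0.06], [0.2, -0.85, 0.36]]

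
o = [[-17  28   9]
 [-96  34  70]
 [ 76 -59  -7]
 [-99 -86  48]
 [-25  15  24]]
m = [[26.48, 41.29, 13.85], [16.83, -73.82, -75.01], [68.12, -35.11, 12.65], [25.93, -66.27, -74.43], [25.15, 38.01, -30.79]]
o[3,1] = -86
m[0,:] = [26.48, 41.29, 13.85]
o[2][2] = -7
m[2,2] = 12.65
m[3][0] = 25.93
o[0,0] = -17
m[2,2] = 12.65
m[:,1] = [41.29, -73.82, -35.11, -66.27, 38.01]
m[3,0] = 25.93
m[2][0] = 68.12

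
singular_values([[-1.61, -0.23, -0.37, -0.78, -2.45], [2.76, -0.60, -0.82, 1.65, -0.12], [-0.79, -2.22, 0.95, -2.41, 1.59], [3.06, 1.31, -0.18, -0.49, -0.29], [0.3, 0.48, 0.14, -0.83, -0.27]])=[5.08, 3.56, 2.47, 1.88, 0.0]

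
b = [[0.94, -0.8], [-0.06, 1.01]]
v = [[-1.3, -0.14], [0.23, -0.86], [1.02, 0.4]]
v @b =[[-1.21, 0.90],[0.27, -1.05],[0.93, -0.41]]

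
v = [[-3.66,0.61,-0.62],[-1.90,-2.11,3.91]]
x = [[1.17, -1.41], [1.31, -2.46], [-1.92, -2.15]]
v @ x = [[-2.29, 4.99], [-12.49, -0.54]]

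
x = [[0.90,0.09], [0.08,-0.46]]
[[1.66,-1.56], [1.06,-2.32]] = x @ [[2.04, -2.2],[-1.94, 4.67]]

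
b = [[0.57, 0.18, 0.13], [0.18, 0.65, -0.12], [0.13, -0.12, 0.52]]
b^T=[[0.57, 0.18, 0.13], [0.18, 0.65, -0.12], [0.13, -0.12, 0.52]]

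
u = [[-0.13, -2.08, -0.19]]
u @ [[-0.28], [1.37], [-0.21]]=[[-2.77]]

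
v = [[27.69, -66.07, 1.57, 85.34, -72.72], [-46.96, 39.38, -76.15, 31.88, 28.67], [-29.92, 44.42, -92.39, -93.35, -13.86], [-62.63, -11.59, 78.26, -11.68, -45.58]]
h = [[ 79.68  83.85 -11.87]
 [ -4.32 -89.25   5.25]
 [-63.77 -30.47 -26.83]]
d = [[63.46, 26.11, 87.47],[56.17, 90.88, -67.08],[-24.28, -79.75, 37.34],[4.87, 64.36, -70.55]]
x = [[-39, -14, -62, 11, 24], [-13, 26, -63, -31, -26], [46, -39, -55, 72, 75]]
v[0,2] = 1.57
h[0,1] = 83.85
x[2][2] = -55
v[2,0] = -29.92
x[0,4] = 24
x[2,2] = -55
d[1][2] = -67.08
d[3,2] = -70.55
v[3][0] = -62.63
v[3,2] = 78.26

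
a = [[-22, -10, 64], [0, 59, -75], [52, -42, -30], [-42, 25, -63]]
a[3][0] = -42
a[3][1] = 25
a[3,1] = 25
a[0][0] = -22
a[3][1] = 25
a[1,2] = -75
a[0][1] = -10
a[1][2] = -75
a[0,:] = [-22, -10, 64]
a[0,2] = 64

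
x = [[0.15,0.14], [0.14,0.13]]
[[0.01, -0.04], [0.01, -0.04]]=x@[[0.06, -0.17], [0.03, -0.09]]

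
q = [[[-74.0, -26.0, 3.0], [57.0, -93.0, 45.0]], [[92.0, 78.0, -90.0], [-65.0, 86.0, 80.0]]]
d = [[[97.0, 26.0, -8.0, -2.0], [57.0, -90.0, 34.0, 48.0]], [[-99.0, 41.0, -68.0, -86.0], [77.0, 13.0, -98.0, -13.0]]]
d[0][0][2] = -8.0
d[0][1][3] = 48.0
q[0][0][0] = -74.0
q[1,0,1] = 78.0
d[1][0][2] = -68.0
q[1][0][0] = 92.0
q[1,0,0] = 92.0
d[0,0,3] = -2.0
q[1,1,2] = 80.0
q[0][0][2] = 3.0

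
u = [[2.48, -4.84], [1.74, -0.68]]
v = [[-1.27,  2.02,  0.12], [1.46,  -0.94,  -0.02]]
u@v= [[-10.22, 9.56, 0.39], [-3.20, 4.15, 0.22]]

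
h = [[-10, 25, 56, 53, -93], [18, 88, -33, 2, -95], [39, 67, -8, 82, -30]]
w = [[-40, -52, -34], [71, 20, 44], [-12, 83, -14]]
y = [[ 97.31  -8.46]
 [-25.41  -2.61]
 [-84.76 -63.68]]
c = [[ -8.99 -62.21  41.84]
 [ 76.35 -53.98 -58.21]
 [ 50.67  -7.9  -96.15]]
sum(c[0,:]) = -29.36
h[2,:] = [39, 67, -8, 82, -30]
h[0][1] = 25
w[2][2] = -14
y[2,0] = -84.76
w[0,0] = -40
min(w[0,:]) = -52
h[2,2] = -8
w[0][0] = -40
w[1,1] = 20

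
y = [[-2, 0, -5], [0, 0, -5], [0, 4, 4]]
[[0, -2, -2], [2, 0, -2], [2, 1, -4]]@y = [[0, -8, 2], [-4, -8, -18], [-4, -16, -31]]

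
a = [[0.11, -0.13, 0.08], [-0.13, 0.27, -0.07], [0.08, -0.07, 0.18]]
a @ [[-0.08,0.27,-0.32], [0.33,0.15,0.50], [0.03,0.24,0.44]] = [[-0.05, 0.03, -0.07], [0.1, -0.01, 0.15], [-0.02, 0.05, 0.02]]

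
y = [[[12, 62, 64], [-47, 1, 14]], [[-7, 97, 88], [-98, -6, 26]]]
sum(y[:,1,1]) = -5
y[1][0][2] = 88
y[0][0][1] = 62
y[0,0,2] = 64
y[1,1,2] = 26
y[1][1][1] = -6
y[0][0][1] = 62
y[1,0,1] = 97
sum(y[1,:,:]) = 100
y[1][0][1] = 97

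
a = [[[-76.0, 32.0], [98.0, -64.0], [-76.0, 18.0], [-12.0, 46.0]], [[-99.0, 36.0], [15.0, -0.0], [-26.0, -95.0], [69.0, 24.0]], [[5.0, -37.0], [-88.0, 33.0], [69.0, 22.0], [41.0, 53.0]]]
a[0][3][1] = 46.0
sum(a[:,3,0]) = 98.0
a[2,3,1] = 53.0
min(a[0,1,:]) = -64.0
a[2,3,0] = 41.0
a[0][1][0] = 98.0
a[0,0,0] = -76.0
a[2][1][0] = -88.0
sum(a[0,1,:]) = 34.0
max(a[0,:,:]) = 98.0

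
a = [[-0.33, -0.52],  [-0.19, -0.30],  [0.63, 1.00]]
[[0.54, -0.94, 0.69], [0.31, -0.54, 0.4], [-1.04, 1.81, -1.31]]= a @[[-0.80, 0.28, -1.61],[-0.54, 1.63, -0.30]]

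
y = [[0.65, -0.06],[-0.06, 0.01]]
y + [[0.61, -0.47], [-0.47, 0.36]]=[[1.26, -0.53], [-0.53, 0.37]]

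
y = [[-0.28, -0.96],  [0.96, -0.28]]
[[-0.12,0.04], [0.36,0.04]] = y @ [[0.38, 0.03], [0.01, -0.05]]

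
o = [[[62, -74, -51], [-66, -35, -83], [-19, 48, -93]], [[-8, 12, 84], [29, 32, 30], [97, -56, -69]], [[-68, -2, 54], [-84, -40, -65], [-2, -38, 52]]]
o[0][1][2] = -83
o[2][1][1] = -40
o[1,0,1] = 12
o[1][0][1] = 12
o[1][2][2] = -69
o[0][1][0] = -66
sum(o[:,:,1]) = -153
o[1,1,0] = 29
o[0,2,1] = 48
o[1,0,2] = 84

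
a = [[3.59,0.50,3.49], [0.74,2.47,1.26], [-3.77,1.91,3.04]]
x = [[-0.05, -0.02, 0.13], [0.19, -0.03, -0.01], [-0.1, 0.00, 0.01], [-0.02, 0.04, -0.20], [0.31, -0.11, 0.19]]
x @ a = [[-0.68, 0.17, 0.2], [0.7, 0.0, 0.59], [-0.40, -0.03, -0.32], [0.71, -0.29, -0.63], [0.32, 0.25, 1.52]]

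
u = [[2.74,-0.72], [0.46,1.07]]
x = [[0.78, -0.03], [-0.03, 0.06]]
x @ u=[[2.12, -0.59], [-0.05, 0.09]]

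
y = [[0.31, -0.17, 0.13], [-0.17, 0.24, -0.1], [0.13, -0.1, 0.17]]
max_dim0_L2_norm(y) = 0.38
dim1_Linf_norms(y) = [0.31, 0.24, 0.17]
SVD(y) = [[-0.71,0.44,0.56], [0.57,0.82,0.08], [-0.42,0.38,-0.83]] @ diag([0.5244156757630428, 0.10334126431512096, 0.09224305992183619]) @ [[-0.71, 0.57, -0.42], [0.44, 0.82, 0.38], [0.56, 0.08, -0.83]]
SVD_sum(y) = [[0.26, -0.21, 0.16], [-0.21, 0.17, -0.13], [0.16, -0.13, 0.09]] + [[0.02, 0.04, 0.02], [0.04, 0.07, 0.03], [0.02, 0.03, 0.01]] + [[0.03, 0.0, -0.04], [0.00, 0.00, -0.01], [-0.04, -0.01, 0.06]]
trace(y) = 0.72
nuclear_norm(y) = 0.72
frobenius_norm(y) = 0.54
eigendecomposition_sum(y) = [[0.26, -0.21, 0.16],[-0.21, 0.17, -0.13],[0.16, -0.13, 0.09]] + [[0.03, 0.00, -0.04],[0.00, 0.00, -0.01],[-0.04, -0.01, 0.06]] + [[0.02, 0.04, 0.02],[0.04, 0.07, 0.03],[0.02, 0.03, 0.01]]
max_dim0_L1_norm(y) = 0.61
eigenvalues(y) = [0.52, 0.09, 0.1]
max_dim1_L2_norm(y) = 0.38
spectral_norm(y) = 0.52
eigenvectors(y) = [[-0.71,0.56,0.44], [0.57,0.08,0.82], [-0.42,-0.83,0.38]]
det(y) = 0.00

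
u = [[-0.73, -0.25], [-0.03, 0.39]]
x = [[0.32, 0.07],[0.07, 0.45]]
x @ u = [[-0.24, -0.05], [-0.06, 0.16]]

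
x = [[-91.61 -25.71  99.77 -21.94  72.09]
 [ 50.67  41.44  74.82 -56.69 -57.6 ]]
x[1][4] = -57.6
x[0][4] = 72.09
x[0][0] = -91.61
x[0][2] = 99.77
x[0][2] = 99.77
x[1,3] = -56.69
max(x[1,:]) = 74.82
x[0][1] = -25.71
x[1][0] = 50.67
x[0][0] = -91.61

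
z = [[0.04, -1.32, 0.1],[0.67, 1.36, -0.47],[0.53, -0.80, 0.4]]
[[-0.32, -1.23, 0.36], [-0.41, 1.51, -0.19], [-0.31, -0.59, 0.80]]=z@[[-0.69, 0.33, 0.64], [0.27, 0.94, -0.2], [0.67, -0.03, 0.74]]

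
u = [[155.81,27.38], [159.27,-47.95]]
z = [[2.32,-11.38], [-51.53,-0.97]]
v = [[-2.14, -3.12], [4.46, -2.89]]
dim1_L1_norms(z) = [13.7, 52.5]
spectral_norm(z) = 51.58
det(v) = 20.10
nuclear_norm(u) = 276.33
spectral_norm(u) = 223.35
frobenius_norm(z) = 52.83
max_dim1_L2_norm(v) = 5.31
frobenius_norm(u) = 229.55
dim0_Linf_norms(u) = [159.27, 47.95]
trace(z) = 1.35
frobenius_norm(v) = 6.52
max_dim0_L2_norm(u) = 222.81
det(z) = -588.66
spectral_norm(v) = 5.32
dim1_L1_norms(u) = [183.19, 207.22]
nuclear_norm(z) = 63.00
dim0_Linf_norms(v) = [4.46, 3.12]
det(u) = -11831.90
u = v @ z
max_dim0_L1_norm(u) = 315.08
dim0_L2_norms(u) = [222.81, 55.22]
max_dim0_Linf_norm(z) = 51.53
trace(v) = -5.03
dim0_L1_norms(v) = [6.6, 6.01]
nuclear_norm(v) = 9.10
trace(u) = 107.86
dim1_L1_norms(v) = [5.26, 7.35]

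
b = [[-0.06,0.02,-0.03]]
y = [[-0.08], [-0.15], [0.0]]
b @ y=[[0.00]]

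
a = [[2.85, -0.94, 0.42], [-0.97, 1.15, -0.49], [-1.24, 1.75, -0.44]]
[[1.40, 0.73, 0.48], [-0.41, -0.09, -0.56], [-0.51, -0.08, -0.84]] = a @ [[0.52,0.32,0.01], [0.06,0.17,-0.46], [-0.06,-0.05,0.04]]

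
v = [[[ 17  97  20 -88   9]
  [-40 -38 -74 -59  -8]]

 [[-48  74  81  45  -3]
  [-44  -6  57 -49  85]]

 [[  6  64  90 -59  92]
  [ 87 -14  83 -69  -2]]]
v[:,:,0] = [[17, -40], [-48, -44], [6, 87]]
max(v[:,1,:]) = 87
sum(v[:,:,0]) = -22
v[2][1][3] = -69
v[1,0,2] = 81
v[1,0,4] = -3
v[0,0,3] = -88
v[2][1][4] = -2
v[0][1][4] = -8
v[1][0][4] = -3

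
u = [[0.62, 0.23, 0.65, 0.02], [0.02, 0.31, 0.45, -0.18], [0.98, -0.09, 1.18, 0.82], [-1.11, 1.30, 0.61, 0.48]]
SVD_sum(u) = [[0.47, 0.06, 0.62, 0.32], [0.17, 0.02, 0.22, 0.11], [0.95, 0.12, 1.27, 0.65], [0.06, 0.01, 0.08, 0.04]] + [[0.02, -0.02, -0.01, -0.01], [-0.19, 0.21, 0.09, 0.06], [0.1, -0.11, -0.05, -0.03], [-1.16, 1.31, 0.56, 0.37]] + [[0.09,0.13,0.08,-0.32], [0.09,0.14,0.09,-0.33], [-0.06,-0.09,-0.05,0.21], [-0.02,-0.03,-0.02,0.07]] + [[0.04,0.05,-0.05,0.02], [-0.05,-0.06,0.06,-0.02], [-0.01,-0.02,0.02,-0.01], [0.01,0.01,-0.01,0.00]]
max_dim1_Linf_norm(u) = 1.3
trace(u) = 2.59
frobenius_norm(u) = 2.78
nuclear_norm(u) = 4.56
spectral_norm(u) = 1.94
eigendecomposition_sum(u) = [[(-0.15-0.02j),0.17+0.10j,(0.05-0.02j),-0.05+0.03j], [(-0.24-0.15j),0.20+0.29j,(0.11+0j),-0.10+0.02j], [0.26-0.04j,(-0.32-0.09j),(-0.08+0.06j),0.06-0.07j], [-0.20+0.21j,0.34-0.13j,(0.03-0.11j),(-0.01+0.11j)]] + [[-0.15+0.02j, (0.17-0.1j), (0.05+0.02j), -0.05-0.03j], [(-0.24+0.15j), 0.20-0.29j, 0.11-0.00j, (-0.1-0.02j)], [0.26+0.04j, -0.32+0.09j, (-0.08-0.06j), (0.06+0.07j)], [(-0.2-0.21j), (0.34+0.13j), (0.03+0.11j), (-0.01-0.11j)]] + [[(0.69-0j), (-0.42+0j), (-0.21+0j), (-0.28-0j)], [0.39-0.00j, -0.24+0.00j, (-0.12+0j), (-0.16-0j)], [0.04-0.00j, -0.03+0.00j, (-0.01+0j), -0.02-0.00j], [-0.80+0.00j, 0.49-0.00j, (0.24-0j), (0.33+0j)]] + [[0.24+0.00j,0.32-0.00j,0.75-0.00j,0.40+0.00j],[0.11+0.00j,(0.15-0j),(0.35-0j),(0.19+0j)],[0.42+0.00j,(0.57-0j),(1.34-0j),0.71+0.00j],[0.10+0.00j,(0.13-0j),0.31-0.00j,0.17+0.00j]]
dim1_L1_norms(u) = [1.52, 0.96, 3.07, 3.5]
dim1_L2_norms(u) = [0.93, 0.58, 1.74, 1.88]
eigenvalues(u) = [(-0.04+0.45j), (-0.04-0.45j), (0.77+0j), (1.9+0j)]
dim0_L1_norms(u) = [2.73, 1.93, 2.89, 1.5]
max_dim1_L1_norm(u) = 3.5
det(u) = 0.29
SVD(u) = [[-0.44, -0.01, -0.63, 0.64], [-0.15, 0.16, -0.65, -0.73], [-0.88, -0.08, 0.41, -0.20], [-0.06, 0.98, 0.13, 0.11]] @ diag([1.9413626798726857, 1.9036831029970724, 0.5813841181380167, 0.13636016917655855]) @ [[-0.56, -0.07, -0.74, -0.38],[-0.62, 0.70, 0.30, 0.2],[-0.24, -0.36, -0.23, 0.87],[0.50, 0.61, -0.56, 0.25]]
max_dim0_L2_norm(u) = 1.61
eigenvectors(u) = [[(-0.19-0.24j), -0.19+0.24j, (0.61+0j), (0.47+0j)], [(-0.13-0.54j), (-0.13+0.54j), 0.34+0.00j, 0.22+0.00j], [(0.42+0.3j), (0.42-0.3j), 0.04+0.00j, 0.83+0.00j], [(-0.57+0j), -0.57-0.00j, (-0.71+0j), 0.20+0.00j]]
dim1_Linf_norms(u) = [0.65, 0.45, 1.18, 1.3]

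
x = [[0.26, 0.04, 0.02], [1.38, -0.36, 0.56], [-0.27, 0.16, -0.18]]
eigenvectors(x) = [[0.03, -0.44, -0.15], [-0.93, -0.90, 0.61], [0.36, -0.05, 0.77]]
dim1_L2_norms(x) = [0.26, 1.53, 0.36]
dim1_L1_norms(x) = [0.32, 2.3, 0.61]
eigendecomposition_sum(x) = [[-0.03, 0.02, -0.02], [0.79, -0.41, 0.48], [-0.30, 0.16, -0.18]] + [[0.29,0.02,0.04], [0.59,0.05,0.08], [0.03,0.0,0.00]] + [[0.0, -0.00, -0.0],[-0.0, 0.00, 0.00],[-0.0, 0.0, 0.00]]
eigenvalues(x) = [-0.62, 0.34, 0.0]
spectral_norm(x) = 1.59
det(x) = -0.00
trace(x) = -0.28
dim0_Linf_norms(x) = [1.38, 0.36, 0.56]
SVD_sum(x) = [[0.21, -0.05, 0.09], [1.38, -0.36, 0.56], [-0.31, 0.08, -0.13]] + [[0.05, 0.1, -0.06], [0.00, 0.00, -0.00], [0.04, 0.08, -0.05]] + [[0.00,-0.0,-0.0], [-0.0,0.0,0.0], [-0.0,0.0,0.00]]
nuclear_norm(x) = 1.75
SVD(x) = [[-0.15, 0.77, -0.62], [-0.96, 0.03, 0.26], [0.22, 0.63, 0.74]] @ diag([1.5879512624880754, 0.16282098181561572, 0.0003403573503276033]) @ [[-0.9, 0.24, -0.37], [0.41, 0.75, -0.51], [-0.15, 0.61, 0.78]]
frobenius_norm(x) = 1.60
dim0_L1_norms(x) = [1.91, 0.56, 0.76]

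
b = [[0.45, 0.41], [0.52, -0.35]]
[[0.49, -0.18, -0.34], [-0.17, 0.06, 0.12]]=b @ [[0.27, -0.1, -0.19], [0.89, -0.33, -0.63]]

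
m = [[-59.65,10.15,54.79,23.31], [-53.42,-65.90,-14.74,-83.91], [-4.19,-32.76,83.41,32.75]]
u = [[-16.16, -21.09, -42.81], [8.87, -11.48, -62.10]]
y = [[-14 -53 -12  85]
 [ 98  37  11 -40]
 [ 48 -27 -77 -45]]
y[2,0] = 48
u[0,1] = -21.09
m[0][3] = 23.31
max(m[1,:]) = -14.74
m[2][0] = -4.19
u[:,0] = [-16.16, 8.87]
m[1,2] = -14.74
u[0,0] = -16.16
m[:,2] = [54.79, -14.74, 83.41]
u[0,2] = -42.81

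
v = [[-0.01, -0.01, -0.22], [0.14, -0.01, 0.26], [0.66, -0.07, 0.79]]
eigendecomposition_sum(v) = [[(-0+2.38j), -0.00-0.32j, (-0.11+1.49j)], [(0.07-1.92j), (-0+0.26j), (0.13-1.2j)], [(0.33-4.19j), -0.04+0.57j, 0.40-2.61j]] + [[(-0-2.38j), (-0+0.32j), (-0.11-1.49j)], [(0.07+1.92j), (-0-0.26j), (0.13+1.2j)], [0.33+4.19j, -0.04-0.57j, (0.4+2.61j)]] + [[(-0+0j), -0.00-0.00j, 0j], [-0.00+0.00j, -0.00-0.00j, 0j], [-0j, 0.00+0.00j, -0.00-0.00j]]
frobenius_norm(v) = 1.10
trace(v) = 0.77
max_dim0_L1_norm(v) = 1.27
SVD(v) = [[-0.16, 0.9, 0.4], [0.27, -0.35, 0.90], [0.95, 0.25, -0.18]] @ diag([1.086311658004103, 0.1429229803919693, 5.796769146114752e-05]) @ [[0.61,  -0.06,  0.79], [0.77,  -0.16,  -0.61], [-0.17,  -0.98,  0.05]]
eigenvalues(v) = [(0.39+0.03j), (0.39-0.03j), (-0+0j)]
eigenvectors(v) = [[-0.46+0.04j, (-0.46-0.04j), -0.17+0.00j], [0.37-0.02j, 0.37+0.02j, (-0.98+0j)], [(0.81+0j), (0.81-0j), 0.05+0.00j]]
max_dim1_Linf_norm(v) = 0.79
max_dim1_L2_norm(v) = 1.03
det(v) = -0.00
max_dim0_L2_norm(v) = 0.86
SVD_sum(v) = [[-0.11,0.01,-0.14], [0.18,-0.02,0.23], [0.63,-0.06,0.81]] + [[0.10, -0.02, -0.08],[-0.04, 0.01, 0.03],[0.03, -0.01, -0.02]] + [[-0.0,-0.0,0.00],[-0.0,-0.0,0.0],[0.0,0.0,-0.00]]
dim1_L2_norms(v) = [0.22, 0.3, 1.03]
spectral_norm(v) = 1.09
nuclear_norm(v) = 1.23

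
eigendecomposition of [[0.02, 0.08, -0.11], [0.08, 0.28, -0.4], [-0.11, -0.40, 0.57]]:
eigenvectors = [[-0.16, -0.78, 0.60], [-0.57, 0.57, 0.59], [0.81, 0.25, 0.53]]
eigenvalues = [0.87, -0.0, 0.0]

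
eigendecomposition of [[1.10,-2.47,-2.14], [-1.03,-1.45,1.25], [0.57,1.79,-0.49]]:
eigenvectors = [[0.13, 0.96, 0.83], [0.75, -0.3, -0.11], [-0.65, 0.01, 0.55]]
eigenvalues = [-2.69, 1.85, 0.0]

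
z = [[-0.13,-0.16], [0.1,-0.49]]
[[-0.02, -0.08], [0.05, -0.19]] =z @ [[0.21,0.09], [-0.05,0.4]]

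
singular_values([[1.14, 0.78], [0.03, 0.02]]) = [1.38, 0.0]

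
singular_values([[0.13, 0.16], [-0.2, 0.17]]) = [0.26, 0.21]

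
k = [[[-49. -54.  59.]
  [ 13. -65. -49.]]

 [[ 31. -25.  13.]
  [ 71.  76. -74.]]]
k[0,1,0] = 13.0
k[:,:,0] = [[-49.0, 13.0], [31.0, 71.0]]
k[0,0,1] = -54.0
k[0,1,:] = [13.0, -65.0, -49.0]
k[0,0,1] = -54.0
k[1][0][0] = 31.0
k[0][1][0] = 13.0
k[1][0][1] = -25.0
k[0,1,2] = -49.0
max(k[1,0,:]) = 31.0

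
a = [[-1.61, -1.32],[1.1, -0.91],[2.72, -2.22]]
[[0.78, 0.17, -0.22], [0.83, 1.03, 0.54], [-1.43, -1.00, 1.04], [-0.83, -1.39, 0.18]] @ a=[[-1.67,-0.70], [1.27,-3.23], [4.03,0.49], [0.30,1.96]]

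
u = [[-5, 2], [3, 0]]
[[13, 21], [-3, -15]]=u @ [[-1, -5], [4, -2]]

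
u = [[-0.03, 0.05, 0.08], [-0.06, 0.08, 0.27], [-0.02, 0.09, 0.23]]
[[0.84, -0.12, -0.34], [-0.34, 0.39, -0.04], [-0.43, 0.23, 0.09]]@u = [[-0.01, 0.0, -0.04], [-0.01, 0.01, 0.07], [-0.00, 0.0, 0.05]]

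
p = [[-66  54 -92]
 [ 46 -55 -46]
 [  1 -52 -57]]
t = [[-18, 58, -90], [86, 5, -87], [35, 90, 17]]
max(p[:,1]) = 54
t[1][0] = 86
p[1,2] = -46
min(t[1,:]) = -87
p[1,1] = -55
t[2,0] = 35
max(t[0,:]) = 58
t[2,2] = 17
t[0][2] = -90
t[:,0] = [-18, 86, 35]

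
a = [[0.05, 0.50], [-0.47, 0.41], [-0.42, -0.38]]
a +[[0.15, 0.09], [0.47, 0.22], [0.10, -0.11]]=[[0.2, 0.59], [0.00, 0.63], [-0.32, -0.49]]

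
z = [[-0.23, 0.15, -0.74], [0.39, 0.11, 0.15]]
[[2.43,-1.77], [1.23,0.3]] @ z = [[-1.25, 0.17, -2.06], [-0.17, 0.22, -0.87]]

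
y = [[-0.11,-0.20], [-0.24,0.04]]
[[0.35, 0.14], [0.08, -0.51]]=y @ [[-0.57, 1.85], [-1.43, -1.74]]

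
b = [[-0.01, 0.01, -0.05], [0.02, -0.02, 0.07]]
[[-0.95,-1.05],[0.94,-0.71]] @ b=[[-0.01, 0.01, -0.03], [-0.02, 0.02, -0.1]]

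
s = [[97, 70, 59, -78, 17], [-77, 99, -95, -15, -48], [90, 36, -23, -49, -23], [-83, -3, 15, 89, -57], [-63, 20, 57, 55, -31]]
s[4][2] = 57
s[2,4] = -23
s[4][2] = 57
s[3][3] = 89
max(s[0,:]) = 97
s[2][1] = 36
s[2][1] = 36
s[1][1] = 99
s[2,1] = 36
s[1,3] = -15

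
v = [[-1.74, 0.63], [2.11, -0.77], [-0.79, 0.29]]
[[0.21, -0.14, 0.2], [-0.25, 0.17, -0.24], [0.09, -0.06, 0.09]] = v @ [[-0.30, 0.2, -0.24], [-0.5, 0.33, -0.35]]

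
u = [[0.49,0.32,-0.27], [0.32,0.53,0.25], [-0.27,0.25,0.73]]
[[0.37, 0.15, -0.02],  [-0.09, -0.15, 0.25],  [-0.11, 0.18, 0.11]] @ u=[[0.23, 0.19, -0.08], [-0.16, -0.05, 0.17], [-0.03, 0.09, 0.16]]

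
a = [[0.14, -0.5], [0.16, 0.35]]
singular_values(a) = [0.61, 0.21]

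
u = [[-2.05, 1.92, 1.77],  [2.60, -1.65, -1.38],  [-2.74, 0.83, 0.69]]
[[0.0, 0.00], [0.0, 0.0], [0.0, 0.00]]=u@[[-0.00, 0.00], [-0.00, 0.0], [0.00, -0.0]]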